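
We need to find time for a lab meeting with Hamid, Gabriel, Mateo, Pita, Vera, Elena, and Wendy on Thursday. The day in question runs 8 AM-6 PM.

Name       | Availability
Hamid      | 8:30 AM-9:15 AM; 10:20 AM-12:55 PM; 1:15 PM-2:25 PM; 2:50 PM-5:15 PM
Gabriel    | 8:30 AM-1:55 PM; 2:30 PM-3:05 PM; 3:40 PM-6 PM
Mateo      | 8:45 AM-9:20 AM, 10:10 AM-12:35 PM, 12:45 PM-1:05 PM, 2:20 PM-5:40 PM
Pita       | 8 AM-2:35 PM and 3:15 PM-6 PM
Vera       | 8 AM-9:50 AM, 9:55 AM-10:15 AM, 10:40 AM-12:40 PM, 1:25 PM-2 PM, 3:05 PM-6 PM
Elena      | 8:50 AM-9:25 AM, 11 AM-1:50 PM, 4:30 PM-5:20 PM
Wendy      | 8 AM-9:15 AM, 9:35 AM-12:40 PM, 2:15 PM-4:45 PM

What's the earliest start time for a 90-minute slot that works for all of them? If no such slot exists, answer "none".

11:00

Hamid ∩ Gabriel: 08:30-09:15, 10:20-12:55, 13:15-13:55, 14:50-15:05, 15:40-17:15.
Hamid ∩ Gabriel ∩ Mateo: 08:45-09:15, 10:20-12:35, 12:45-12:55, 14:50-15:05, 15:40-17:15.
Hamid ∩ Gabriel ∩ Mateo ∩ Pita: 08:45-09:15, 10:20-12:35, 12:45-12:55, 15:40-17:15.
Hamid ∩ Gabriel ∩ Mateo ∩ Pita ∩ Vera: 08:45-09:15, 10:40-12:35, 15:40-17:15.
Hamid ∩ Gabriel ∩ Mateo ∩ Pita ∩ Vera ∩ Elena: 08:50-09:15, 11:00-12:35, 16:30-17:15.
Hamid ∩ Gabriel ∩ Mateo ∩ Pita ∩ Vera ∩ Elena ∩ Wendy: 08:50-09:15, 11:00-12:35, 16:30-16:45.
Those are the intersection windows.
The first common window of at least 90 minutes is 11:00-12:35, so the earliest start is 11:00.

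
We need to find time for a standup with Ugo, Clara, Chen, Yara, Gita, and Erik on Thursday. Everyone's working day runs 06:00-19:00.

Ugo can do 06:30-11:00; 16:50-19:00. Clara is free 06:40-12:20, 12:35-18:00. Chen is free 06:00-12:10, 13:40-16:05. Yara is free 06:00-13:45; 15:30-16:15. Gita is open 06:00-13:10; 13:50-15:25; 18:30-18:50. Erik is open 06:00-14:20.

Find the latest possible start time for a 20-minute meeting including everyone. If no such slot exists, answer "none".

Ugo ∩ Clara: 06:40-11:00, 16:50-18:00.
Ugo ∩ Clara ∩ Chen: 06:40-11:00.
Ugo ∩ Clara ∩ Chen ∩ Yara: 06:40-11:00.
Ugo ∩ Clara ∩ Chen ∩ Yara ∩ Gita: 06:40-11:00.
Ugo ∩ Clara ∩ Chen ∩ Yara ∩ Gita ∩ Erik: 06:40-11:00.
Those are the intersection windows.
The last common window of at least 20 minutes is 06:40-11:00; a 20-minute meeting can start as late as 10:40 and still end by 11:00.

10:40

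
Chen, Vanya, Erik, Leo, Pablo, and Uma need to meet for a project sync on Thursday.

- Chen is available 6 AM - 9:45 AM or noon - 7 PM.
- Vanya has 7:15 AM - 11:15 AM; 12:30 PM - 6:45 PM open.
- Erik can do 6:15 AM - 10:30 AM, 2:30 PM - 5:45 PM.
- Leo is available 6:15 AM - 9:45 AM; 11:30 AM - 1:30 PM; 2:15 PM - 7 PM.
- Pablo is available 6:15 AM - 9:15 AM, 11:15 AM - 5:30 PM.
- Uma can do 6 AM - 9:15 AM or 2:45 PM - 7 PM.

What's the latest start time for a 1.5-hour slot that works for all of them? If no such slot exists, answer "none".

Chen ∩ Vanya: 07:15-09:45, 12:30-18:45.
Chen ∩ Vanya ∩ Erik: 07:15-09:45, 14:30-17:45.
Chen ∩ Vanya ∩ Erik ∩ Leo: 07:15-09:45, 14:30-17:45.
Chen ∩ Vanya ∩ Erik ∩ Leo ∩ Pablo: 07:15-09:15, 14:30-17:30.
Chen ∩ Vanya ∩ Erik ∩ Leo ∩ Pablo ∩ Uma: 07:15-09:15, 14:45-17:30.
Those are the intersection windows.
The last common window of at least 90 minutes is 14:45-17:30; a 90-minute meeting can start as late as 16:00 and still end by 17:30.

16:00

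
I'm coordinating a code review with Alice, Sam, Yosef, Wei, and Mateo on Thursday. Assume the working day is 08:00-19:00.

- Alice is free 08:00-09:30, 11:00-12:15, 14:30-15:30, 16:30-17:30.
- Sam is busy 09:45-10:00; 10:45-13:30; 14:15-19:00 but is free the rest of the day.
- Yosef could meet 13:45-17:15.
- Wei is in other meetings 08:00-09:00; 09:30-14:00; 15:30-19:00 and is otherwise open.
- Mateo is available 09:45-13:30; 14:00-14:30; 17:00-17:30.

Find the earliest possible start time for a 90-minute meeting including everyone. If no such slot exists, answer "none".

none

Alice free: 08:00-09:30, 11:00-12:15, 14:30-15:30, 16:30-17:30.
Sam free: 08:00-09:45, 10:00-10:45, 13:30-14:15 (invert busy blocks within the working day).
Yosef free: 13:45-17:15.
Wei free: 09:00-09:30, 14:00-15:30 (invert busy blocks within the working day).
Mateo free: 09:45-13:30, 14:00-14:30, 17:00-17:30.
Alice ∩ Sam: 08:00-09:30.
Alice ∩ Sam ∩ Yosef: ∅.
Alice ∩ Sam ∩ Yosef ∩ Wei: ∅.
Alice ∩ Sam ∩ Yosef ∩ Wei ∩ Mateo: ∅.
There is no time when everyone is free.
No common window is at least 90 minutes long.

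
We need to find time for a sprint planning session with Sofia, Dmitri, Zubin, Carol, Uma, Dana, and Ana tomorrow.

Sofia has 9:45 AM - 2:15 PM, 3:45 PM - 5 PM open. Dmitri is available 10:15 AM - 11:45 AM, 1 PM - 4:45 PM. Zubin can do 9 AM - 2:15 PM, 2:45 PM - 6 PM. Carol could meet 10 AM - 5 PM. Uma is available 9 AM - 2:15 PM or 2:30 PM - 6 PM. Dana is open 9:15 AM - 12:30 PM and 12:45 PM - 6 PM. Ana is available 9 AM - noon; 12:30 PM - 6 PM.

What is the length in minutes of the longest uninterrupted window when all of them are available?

Sofia ∩ Dmitri: 10:15-11:45, 13:00-14:15, 15:45-16:45.
Sofia ∩ Dmitri ∩ Zubin: 10:15-11:45, 13:00-14:15, 15:45-16:45.
Sofia ∩ Dmitri ∩ Zubin ∩ Carol: 10:15-11:45, 13:00-14:15, 15:45-16:45.
Sofia ∩ Dmitri ∩ Zubin ∩ Carol ∩ Uma: 10:15-11:45, 13:00-14:15, 15:45-16:45.
Sofia ∩ Dmitri ∩ Zubin ∩ Carol ∩ Uma ∩ Dana: 10:15-11:45, 13:00-14:15, 15:45-16:45.
Sofia ∩ Dmitri ∩ Zubin ∩ Carol ∩ Uma ∩ Dana ∩ Ana: 10:15-11:45, 13:00-14:15, 15:45-16:45.
The longest is 10:15-11:45 at 90 minutes.

90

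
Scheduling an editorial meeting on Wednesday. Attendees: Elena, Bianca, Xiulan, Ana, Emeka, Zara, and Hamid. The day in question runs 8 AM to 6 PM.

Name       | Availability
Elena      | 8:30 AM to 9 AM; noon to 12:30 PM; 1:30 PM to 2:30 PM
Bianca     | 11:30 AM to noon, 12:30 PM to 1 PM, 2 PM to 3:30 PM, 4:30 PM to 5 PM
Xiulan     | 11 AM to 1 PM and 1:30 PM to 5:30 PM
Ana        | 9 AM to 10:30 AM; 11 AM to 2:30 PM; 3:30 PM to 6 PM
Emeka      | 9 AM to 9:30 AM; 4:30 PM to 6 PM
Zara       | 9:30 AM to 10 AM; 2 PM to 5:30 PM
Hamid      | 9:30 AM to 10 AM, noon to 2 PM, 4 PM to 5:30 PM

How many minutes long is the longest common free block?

Elena ∩ Bianca: 14:00-14:30.
Elena ∩ Bianca ∩ Xiulan: 14:00-14:30.
Elena ∩ Bianca ∩ Xiulan ∩ Ana: 14:00-14:30.
Elena ∩ Bianca ∩ Xiulan ∩ Ana ∩ Emeka: ∅.
Elena ∩ Bianca ∩ Xiulan ∩ Ana ∩ Emeka ∩ Zara: ∅.
Elena ∩ Bianca ∩ Xiulan ∩ Ana ∩ Emeka ∩ Zara ∩ Hamid: ∅.
There is no time when everyone is free.
No common window exists, so the longest block is 0 minutes.

0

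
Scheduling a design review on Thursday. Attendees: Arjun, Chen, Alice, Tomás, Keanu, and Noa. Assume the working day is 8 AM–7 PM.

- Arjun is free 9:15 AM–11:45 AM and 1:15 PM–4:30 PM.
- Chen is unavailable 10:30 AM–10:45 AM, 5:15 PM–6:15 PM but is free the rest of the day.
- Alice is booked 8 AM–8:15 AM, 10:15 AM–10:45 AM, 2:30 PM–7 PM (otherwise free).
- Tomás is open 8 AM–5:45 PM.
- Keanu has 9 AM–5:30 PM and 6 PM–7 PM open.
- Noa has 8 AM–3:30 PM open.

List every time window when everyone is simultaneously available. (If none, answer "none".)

09:15-10:15, 10:45-11:45, 13:15-14:30

Arjun free: 09:15-11:45, 13:15-16:30.
Chen free: 08:00-10:30, 10:45-17:15, 18:15-19:00 (invert busy blocks within the working day).
Alice free: 08:15-10:15, 10:45-14:30 (invert busy blocks within the working day).
Tomás free: 08:00-17:45.
Keanu free: 09:00-17:30, 18:00-19:00.
Noa free: 08:00-15:30.
Arjun ∩ Chen: 09:15-10:30, 10:45-11:45, 13:15-16:30.
Arjun ∩ Chen ∩ Alice: 09:15-10:15, 10:45-11:45, 13:15-14:30.
Arjun ∩ Chen ∩ Alice ∩ Tomás: 09:15-10:15, 10:45-11:45, 13:15-14:30.
Arjun ∩ Chen ∩ Alice ∩ Tomás ∩ Keanu: 09:15-10:15, 10:45-11:45, 13:15-14:30.
Arjun ∩ Chen ∩ Alice ∩ Tomás ∩ Keanu ∩ Noa: 09:15-10:15, 10:45-11:45, 13:15-14:30.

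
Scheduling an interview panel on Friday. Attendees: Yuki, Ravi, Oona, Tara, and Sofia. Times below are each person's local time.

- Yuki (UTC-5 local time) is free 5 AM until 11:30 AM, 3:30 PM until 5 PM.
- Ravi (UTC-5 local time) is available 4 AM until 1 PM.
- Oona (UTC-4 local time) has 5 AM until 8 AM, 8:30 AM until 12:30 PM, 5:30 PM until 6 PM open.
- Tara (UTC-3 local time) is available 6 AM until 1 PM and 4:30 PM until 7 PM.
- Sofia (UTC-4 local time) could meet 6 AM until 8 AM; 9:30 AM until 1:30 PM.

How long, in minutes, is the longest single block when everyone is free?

150

Yuki in UTC: 10:00-16:30, 20:30-22:00 (add 5h to convert from UTC-5).
Ravi in UTC: 09:00-18:00 (add 5h to convert from UTC-5).
Oona in UTC: 09:00-12:00, 12:30-16:30, 21:30-22:00 (add 4h to convert from UTC-4).
Tara in UTC: 09:00-16:00, 19:30-22:00 (add 3h to convert from UTC-3).
Sofia in UTC: 10:00-12:00, 13:30-17:30 (add 4h to convert from UTC-4).
Yuki ∩ Ravi: 10:00-16:30.
Yuki ∩ Ravi ∩ Oona: 10:00-12:00, 12:30-16:30.
Yuki ∩ Ravi ∩ Oona ∩ Tara: 10:00-12:00, 12:30-16:00.
Yuki ∩ Ravi ∩ Oona ∩ Tara ∩ Sofia: 10:00-12:00, 13:30-16:00.
The longest is 13:30-16:00 at 150 minutes.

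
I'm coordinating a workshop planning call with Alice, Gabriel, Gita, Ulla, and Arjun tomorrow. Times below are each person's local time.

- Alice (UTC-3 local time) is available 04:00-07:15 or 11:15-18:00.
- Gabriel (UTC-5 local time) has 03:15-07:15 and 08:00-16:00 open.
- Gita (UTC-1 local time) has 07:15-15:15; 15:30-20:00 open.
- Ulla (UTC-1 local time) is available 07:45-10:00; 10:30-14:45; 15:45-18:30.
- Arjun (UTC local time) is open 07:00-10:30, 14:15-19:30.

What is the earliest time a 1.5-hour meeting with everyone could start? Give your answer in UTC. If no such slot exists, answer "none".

Alice in UTC: 07:00-10:15, 14:15-21:00 (add 3h to convert from UTC-3).
Gabriel in UTC: 08:15-12:15, 13:00-21:00 (add 5h to convert from UTC-5).
Gita in UTC: 08:15-16:15, 16:30-21:00 (add 1h to convert from UTC-1).
Ulla in UTC: 08:45-11:00, 11:30-15:45, 16:45-19:30 (add 1h to convert from UTC-1).
Arjun in UTC: 07:00-10:30, 14:15-19:30.
Alice ∩ Gabriel: 08:15-10:15, 14:15-21:00.
Alice ∩ Gabriel ∩ Gita: 08:15-10:15, 14:15-16:15, 16:30-21:00.
Alice ∩ Gabriel ∩ Gita ∩ Ulla: 08:45-10:15, 14:15-15:45, 16:45-19:30.
Alice ∩ Gabriel ∩ Gita ∩ Ulla ∩ Arjun: 08:45-10:15, 14:15-15:45, 16:45-19:30.
Those are the intersection windows.
The first common window of at least 90 minutes is 08:45-10:15, so the earliest start is 08:45.

08:45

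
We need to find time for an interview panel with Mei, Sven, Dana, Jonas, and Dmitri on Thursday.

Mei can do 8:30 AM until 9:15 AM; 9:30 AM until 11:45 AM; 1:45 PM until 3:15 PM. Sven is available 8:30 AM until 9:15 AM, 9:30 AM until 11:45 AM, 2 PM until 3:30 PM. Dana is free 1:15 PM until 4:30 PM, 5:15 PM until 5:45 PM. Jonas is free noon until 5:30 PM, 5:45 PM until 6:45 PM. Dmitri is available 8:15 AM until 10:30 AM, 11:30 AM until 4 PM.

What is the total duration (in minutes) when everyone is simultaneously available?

75

Mei ∩ Sven: 08:30-09:15, 09:30-11:45, 14:00-15:15.
Mei ∩ Sven ∩ Dana: 14:00-15:15.
Mei ∩ Sven ∩ Dana ∩ Jonas: 14:00-15:15.
Mei ∩ Sven ∩ Dana ∩ Jonas ∩ Dmitri: 14:00-15:15.
That's a single block of 75 minutes.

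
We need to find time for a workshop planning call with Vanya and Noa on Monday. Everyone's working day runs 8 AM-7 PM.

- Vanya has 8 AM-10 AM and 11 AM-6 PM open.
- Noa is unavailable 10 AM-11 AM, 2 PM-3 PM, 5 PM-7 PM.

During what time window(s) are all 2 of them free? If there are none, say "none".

08:00-10:00, 11:00-14:00, 15:00-17:00

Vanya free: 08:00-10:00, 11:00-18:00.
Noa free: 08:00-10:00, 11:00-14:00, 15:00-17:00 (invert busy blocks within the working day).
Vanya ∩ Noa: 08:00-10:00, 11:00-14:00, 15:00-17:00.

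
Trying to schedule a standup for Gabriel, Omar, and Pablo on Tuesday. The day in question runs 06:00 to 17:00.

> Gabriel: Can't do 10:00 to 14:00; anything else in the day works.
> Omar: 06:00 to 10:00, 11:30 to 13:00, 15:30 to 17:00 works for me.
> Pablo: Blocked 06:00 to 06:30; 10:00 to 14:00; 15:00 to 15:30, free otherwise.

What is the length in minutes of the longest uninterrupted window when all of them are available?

Gabriel free: 06:00-10:00, 14:00-17:00 (invert busy blocks within the working day).
Omar free: 06:00-10:00, 11:30-13:00, 15:30-17:00.
Pablo free: 06:30-10:00, 14:00-15:00, 15:30-17:00 (invert busy blocks within the working day).
Gabriel ∩ Omar: 06:00-10:00, 15:30-17:00.
Gabriel ∩ Omar ∩ Pablo: 06:30-10:00, 15:30-17:00.
The longest is 06:30-10:00 at 210 minutes.

210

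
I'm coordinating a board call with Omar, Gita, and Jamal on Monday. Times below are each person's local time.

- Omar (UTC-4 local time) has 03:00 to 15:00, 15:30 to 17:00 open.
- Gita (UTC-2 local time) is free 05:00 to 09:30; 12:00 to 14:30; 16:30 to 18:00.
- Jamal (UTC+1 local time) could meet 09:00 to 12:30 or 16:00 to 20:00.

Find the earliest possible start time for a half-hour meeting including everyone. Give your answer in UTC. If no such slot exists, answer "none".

08:00

Omar in UTC: 07:00-19:00, 19:30-21:00 (add 4h to convert from UTC-4).
Gita in UTC: 07:00-11:30, 14:00-16:30, 18:30-20:00 (add 2h to convert from UTC-2).
Jamal in UTC: 08:00-11:30, 15:00-19:00 (subtract 1h to convert from UTC+1).
Omar ∩ Gita: 07:00-11:30, 14:00-16:30, 18:30-19:00, 19:30-20:00.
Omar ∩ Gita ∩ Jamal: 08:00-11:30, 15:00-16:30, 18:30-19:00.
The first common window of at least 30 minutes is 08:00-11:30, so the earliest start is 08:00.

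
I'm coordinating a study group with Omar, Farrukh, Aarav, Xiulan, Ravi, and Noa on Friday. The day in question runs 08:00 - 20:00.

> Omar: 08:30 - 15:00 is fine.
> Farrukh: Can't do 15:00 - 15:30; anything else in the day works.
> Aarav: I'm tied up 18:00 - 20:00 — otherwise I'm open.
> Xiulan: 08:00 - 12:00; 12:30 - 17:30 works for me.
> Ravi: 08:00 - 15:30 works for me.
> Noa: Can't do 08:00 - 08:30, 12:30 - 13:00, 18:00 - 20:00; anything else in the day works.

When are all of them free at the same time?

08:30-12:00, 13:00-15:00

Omar free: 08:30-15:00.
Farrukh free: 08:00-15:00, 15:30-20:00 (invert busy blocks within the working day).
Aarav free: 08:00-18:00 (invert busy blocks within the working day).
Xiulan free: 08:00-12:00, 12:30-17:30.
Ravi free: 08:00-15:30.
Noa free: 08:30-12:30, 13:00-18:00 (invert busy blocks within the working day).
Omar ∩ Farrukh: 08:30-15:00.
Omar ∩ Farrukh ∩ Aarav: 08:30-15:00.
Omar ∩ Farrukh ∩ Aarav ∩ Xiulan: 08:30-12:00, 12:30-15:00.
Omar ∩ Farrukh ∩ Aarav ∩ Xiulan ∩ Ravi: 08:30-12:00, 12:30-15:00.
Omar ∩ Farrukh ∩ Aarav ∩ Xiulan ∩ Ravi ∩ Noa: 08:30-12:00, 13:00-15:00.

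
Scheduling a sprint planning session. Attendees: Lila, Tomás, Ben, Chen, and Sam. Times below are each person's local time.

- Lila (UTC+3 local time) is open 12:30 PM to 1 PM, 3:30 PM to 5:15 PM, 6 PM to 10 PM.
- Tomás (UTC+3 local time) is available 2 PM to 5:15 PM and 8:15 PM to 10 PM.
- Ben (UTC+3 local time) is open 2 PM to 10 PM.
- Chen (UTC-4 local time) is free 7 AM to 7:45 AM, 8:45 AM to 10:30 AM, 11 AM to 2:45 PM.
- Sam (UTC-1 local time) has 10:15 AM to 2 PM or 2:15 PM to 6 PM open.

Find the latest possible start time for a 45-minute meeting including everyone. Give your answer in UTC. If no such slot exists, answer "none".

18:00

Lila in UTC: 09:30-10:00, 12:30-14:15, 15:00-19:00 (subtract 3h to convert from UTC+3).
Tomás in UTC: 11:00-14:15, 17:15-19:00 (subtract 3h to convert from UTC+3).
Ben in UTC: 11:00-19:00 (subtract 3h to convert from UTC+3).
Chen in UTC: 11:00-11:45, 12:45-14:30, 15:00-18:45 (add 4h to convert from UTC-4).
Sam in UTC: 11:15-15:00, 15:15-19:00 (add 1h to convert from UTC-1).
Lila ∩ Tomás: 12:30-14:15, 17:15-19:00.
Lila ∩ Tomás ∩ Ben: 12:30-14:15, 17:15-19:00.
Lila ∩ Tomás ∩ Ben ∩ Chen: 12:45-14:15, 17:15-18:45.
Lila ∩ Tomás ∩ Ben ∩ Chen ∩ Sam: 12:45-14:15, 17:15-18:45.
Those are the intersection windows.
The last common window of at least 45 minutes is 17:15-18:45; a 45-minute meeting can start as late as 18:00 and still end by 18:45.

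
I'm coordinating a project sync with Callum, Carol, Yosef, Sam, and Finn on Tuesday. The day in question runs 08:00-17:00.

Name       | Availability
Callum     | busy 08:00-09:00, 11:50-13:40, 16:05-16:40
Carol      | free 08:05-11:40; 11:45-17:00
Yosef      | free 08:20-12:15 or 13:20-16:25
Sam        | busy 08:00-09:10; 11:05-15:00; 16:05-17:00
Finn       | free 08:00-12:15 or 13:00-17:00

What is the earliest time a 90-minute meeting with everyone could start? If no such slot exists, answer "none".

09:10

Callum free: 09:00-11:50, 13:40-16:05, 16:40-17:00 (invert busy blocks within the working day).
Carol free: 08:05-11:40, 11:45-17:00.
Yosef free: 08:20-12:15, 13:20-16:25.
Sam free: 09:10-11:05, 15:00-16:05 (invert busy blocks within the working day).
Finn free: 08:00-12:15, 13:00-17:00.
Callum ∩ Carol: 09:00-11:40, 11:45-11:50, 13:40-16:05, 16:40-17:00.
Callum ∩ Carol ∩ Yosef: 09:00-11:40, 11:45-11:50, 13:40-16:05.
Callum ∩ Carol ∩ Yosef ∩ Sam: 09:10-11:05, 15:00-16:05.
Callum ∩ Carol ∩ Yosef ∩ Sam ∩ Finn: 09:10-11:05, 15:00-16:05.
The first common window of at least 90 minutes is 09:10-11:05, so the earliest start is 09:10.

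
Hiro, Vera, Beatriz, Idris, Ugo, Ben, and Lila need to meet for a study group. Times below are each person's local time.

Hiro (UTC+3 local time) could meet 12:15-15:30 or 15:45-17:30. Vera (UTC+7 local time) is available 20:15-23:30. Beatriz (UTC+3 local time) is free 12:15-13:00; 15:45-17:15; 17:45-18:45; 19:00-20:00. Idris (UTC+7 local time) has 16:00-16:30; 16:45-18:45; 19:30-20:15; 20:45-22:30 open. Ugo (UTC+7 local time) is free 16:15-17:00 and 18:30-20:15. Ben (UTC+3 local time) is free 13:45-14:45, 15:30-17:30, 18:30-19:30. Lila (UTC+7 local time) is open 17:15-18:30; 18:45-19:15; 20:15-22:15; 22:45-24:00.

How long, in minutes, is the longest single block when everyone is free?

Hiro in UTC: 09:15-12:30, 12:45-14:30 (subtract 3h to convert from UTC+3).
Vera in UTC: 13:15-16:30 (subtract 7h to convert from UTC+7).
Beatriz in UTC: 09:15-10:00, 12:45-14:15, 14:45-15:45, 16:00-17:00 (subtract 3h to convert from UTC+3).
Idris in UTC: 09:00-09:30, 09:45-11:45, 12:30-13:15, 13:45-15:30 (subtract 7h to convert from UTC+7).
Ugo in UTC: 09:15-10:00, 11:30-13:15 (subtract 7h to convert from UTC+7).
Ben in UTC: 10:45-11:45, 12:30-14:30, 15:30-16:30 (subtract 3h to convert from UTC+3).
Lila in UTC: 10:15-11:30, 11:45-12:15, 13:15-15:15, 15:45-17:00 (subtract 7h to convert from UTC+7).
Hiro ∩ Vera: 13:15-14:30.
Hiro ∩ Vera ∩ Beatriz: 13:15-14:15.
Hiro ∩ Vera ∩ Beatriz ∩ Idris: 13:45-14:15.
Hiro ∩ Vera ∩ Beatriz ∩ Idris ∩ Ugo: ∅.
Hiro ∩ Vera ∩ Beatriz ∩ Idris ∩ Ugo ∩ Ben: ∅.
Hiro ∩ Vera ∩ Beatriz ∩ Idris ∩ Ugo ∩ Ben ∩ Lila: ∅.
There is no time when everyone is free.
No common window exists, so the longest block is 0 minutes.

0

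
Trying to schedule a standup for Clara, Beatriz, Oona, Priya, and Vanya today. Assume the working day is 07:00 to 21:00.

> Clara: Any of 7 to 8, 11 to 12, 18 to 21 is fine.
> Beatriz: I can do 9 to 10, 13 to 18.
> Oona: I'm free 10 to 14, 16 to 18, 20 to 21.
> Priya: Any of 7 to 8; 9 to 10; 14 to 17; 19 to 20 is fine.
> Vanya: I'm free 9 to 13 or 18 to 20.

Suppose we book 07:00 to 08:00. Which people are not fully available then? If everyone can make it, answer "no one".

Clara: free for 07:00-08:00. Beatriz: not fully free for 07:00-08:00. Oona: not fully free for 07:00-08:00. Priya: free for 07:00-08:00. Vanya: not fully free for 07:00-08:00.

Beatriz, Oona, Vanya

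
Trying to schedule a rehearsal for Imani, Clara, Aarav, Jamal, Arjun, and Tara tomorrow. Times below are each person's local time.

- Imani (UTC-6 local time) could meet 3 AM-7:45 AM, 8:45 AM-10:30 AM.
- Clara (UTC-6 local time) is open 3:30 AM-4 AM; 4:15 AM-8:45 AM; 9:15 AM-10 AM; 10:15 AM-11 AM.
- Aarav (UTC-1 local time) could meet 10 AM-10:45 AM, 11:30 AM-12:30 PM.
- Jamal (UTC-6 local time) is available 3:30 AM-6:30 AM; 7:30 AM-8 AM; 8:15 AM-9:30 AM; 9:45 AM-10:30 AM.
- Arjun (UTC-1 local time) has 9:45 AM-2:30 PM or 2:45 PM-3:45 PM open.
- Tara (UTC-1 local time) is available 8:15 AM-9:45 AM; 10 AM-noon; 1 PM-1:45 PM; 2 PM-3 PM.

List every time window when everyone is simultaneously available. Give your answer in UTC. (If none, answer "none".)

Imani in UTC: 09:00-13:45, 14:45-16:30 (add 6h to convert from UTC-6).
Clara in UTC: 09:30-10:00, 10:15-14:45, 15:15-16:00, 16:15-17:00 (add 6h to convert from UTC-6).
Aarav in UTC: 11:00-11:45, 12:30-13:30 (add 1h to convert from UTC-1).
Jamal in UTC: 09:30-12:30, 13:30-14:00, 14:15-15:30, 15:45-16:30 (add 6h to convert from UTC-6).
Arjun in UTC: 10:45-15:30, 15:45-16:45 (add 1h to convert from UTC-1).
Tara in UTC: 09:15-10:45, 11:00-13:00, 14:00-14:45, 15:00-16:00 (add 1h to convert from UTC-1).
Imani ∩ Clara: 09:30-10:00, 10:15-13:45, 15:15-16:00, 16:15-16:30.
Imani ∩ Clara ∩ Aarav: 11:00-11:45, 12:30-13:30.
Imani ∩ Clara ∩ Aarav ∩ Jamal: 11:00-11:45.
Imani ∩ Clara ∩ Aarav ∩ Jamal ∩ Arjun: 11:00-11:45.
Imani ∩ Clara ∩ Aarav ∩ Jamal ∩ Arjun ∩ Tara: 11:00-11:45.
So the common availability across everyone is 11:00-11:45.

11:00-11:45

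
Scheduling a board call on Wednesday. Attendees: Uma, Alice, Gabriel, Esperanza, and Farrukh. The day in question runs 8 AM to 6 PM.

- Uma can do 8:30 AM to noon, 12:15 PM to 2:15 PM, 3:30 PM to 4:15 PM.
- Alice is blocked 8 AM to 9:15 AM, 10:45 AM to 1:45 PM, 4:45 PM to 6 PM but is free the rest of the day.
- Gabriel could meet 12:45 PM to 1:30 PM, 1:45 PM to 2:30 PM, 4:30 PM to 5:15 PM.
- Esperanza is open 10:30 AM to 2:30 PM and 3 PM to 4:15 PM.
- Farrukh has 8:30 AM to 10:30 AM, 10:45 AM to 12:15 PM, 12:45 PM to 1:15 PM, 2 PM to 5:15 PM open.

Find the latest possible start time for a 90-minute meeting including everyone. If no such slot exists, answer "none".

Uma free: 08:30-12:00, 12:15-14:15, 15:30-16:15.
Alice free: 09:15-10:45, 13:45-16:45 (invert busy blocks within the working day).
Gabriel free: 12:45-13:30, 13:45-14:30, 16:30-17:15.
Esperanza free: 10:30-14:30, 15:00-16:15.
Farrukh free: 08:30-10:30, 10:45-12:15, 12:45-13:15, 14:00-17:15.
Uma ∩ Alice: 09:15-10:45, 13:45-14:15, 15:30-16:15.
Uma ∩ Alice ∩ Gabriel: 13:45-14:15.
Uma ∩ Alice ∩ Gabriel ∩ Esperanza: 13:45-14:15.
Uma ∩ Alice ∩ Gabriel ∩ Esperanza ∩ Farrukh: 14:00-14:15.
No common window is at least 90 minutes long.

none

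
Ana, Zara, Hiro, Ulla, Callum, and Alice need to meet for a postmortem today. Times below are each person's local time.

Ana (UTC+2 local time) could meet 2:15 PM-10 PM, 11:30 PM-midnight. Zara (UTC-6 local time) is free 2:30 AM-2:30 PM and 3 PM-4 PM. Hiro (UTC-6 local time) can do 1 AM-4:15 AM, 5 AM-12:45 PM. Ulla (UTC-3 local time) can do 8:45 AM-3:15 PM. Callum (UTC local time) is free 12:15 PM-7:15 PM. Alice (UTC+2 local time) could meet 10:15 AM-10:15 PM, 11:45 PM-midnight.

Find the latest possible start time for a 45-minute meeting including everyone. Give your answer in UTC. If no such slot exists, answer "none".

Ana in UTC: 12:15-20:00, 21:30-22:00 (subtract 2h to convert from UTC+2).
Zara in UTC: 08:30-20:30, 21:00-22:00 (add 6h to convert from UTC-6).
Hiro in UTC: 07:00-10:15, 11:00-18:45 (add 6h to convert from UTC-6).
Ulla in UTC: 11:45-18:15 (add 3h to convert from UTC-3).
Callum in UTC: 12:15-19:15.
Alice in UTC: 08:15-20:15, 21:45-22:00 (subtract 2h to convert from UTC+2).
Ana ∩ Zara: 12:15-20:00, 21:30-22:00.
Ana ∩ Zara ∩ Hiro: 12:15-18:45.
Ana ∩ Zara ∩ Hiro ∩ Ulla: 12:15-18:15.
Ana ∩ Zara ∩ Hiro ∩ Ulla ∩ Callum: 12:15-18:15.
Ana ∩ Zara ∩ Hiro ∩ Ulla ∩ Callum ∩ Alice: 12:15-18:15.
The last common window of at least 45 minutes is 12:15-18:15; a 45-minute meeting can start as late as 17:30 and still end by 18:15.

17:30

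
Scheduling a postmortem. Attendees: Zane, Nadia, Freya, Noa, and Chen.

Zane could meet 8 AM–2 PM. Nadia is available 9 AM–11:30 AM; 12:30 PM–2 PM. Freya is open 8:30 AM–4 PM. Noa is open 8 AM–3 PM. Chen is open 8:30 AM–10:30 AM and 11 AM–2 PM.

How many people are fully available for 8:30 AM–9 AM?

4

Zane, Freya, Noa, and Chen can make the full 08:30-09:00 slot — that's 4.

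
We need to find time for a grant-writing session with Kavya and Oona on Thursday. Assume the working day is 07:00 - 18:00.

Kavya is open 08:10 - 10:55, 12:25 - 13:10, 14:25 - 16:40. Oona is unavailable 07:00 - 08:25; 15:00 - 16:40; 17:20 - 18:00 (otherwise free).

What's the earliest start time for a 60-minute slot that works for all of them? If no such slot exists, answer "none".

Kavya free: 08:10-10:55, 12:25-13:10, 14:25-16:40.
Oona free: 08:25-15:00, 16:40-17:20 (invert busy blocks within the working day).
Kavya ∩ Oona: 08:25-10:55, 12:25-13:10, 14:25-15:00.
The first common window of at least 60 minutes is 08:25-10:55, so the earliest start is 08:25.

08:25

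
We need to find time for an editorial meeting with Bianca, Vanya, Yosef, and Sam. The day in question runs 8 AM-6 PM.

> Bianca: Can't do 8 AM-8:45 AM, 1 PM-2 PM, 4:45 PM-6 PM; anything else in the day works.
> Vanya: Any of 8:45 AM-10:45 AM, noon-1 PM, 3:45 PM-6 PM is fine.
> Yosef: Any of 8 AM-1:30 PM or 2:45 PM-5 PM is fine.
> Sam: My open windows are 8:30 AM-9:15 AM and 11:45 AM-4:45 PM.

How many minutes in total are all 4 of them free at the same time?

Bianca free: 08:45-13:00, 14:00-16:45 (invert busy blocks within the working day).
Vanya free: 08:45-10:45, 12:00-13:00, 15:45-18:00.
Yosef free: 08:00-13:30, 14:45-17:00.
Sam free: 08:30-09:15, 11:45-16:45.
Bianca ∩ Vanya: 08:45-10:45, 12:00-13:00, 15:45-16:45.
Bianca ∩ Vanya ∩ Yosef: 08:45-10:45, 12:00-13:00, 15:45-16:45.
Bianca ∩ Vanya ∩ Yosef ∩ Sam: 08:45-09:15, 12:00-13:00, 15:45-16:45.
Summing the common windows: 30 + 60 + 60 = 150 minutes.

150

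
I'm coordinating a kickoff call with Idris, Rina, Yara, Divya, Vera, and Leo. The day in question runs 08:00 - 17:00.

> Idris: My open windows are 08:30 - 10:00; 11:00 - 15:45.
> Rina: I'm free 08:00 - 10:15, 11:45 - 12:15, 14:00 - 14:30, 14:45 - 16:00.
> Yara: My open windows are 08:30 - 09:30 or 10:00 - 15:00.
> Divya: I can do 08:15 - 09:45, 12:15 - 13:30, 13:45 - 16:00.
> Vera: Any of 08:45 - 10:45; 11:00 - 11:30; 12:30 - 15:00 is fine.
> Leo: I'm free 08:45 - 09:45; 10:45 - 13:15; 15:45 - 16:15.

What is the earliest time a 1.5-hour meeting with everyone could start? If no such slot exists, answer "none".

none

Idris ∩ Rina: 08:30-10:00, 11:45-12:15, 14:00-14:30, 14:45-15:45.
Idris ∩ Rina ∩ Yara: 08:30-09:30, 11:45-12:15, 14:00-14:30, 14:45-15:00.
Idris ∩ Rina ∩ Yara ∩ Divya: 08:30-09:30, 14:00-14:30, 14:45-15:00.
Idris ∩ Rina ∩ Yara ∩ Divya ∩ Vera: 08:45-09:30, 14:00-14:30, 14:45-15:00.
Idris ∩ Rina ∩ Yara ∩ Divya ∩ Vera ∩ Leo: 08:45-09:30.
No common window is at least 90 minutes long.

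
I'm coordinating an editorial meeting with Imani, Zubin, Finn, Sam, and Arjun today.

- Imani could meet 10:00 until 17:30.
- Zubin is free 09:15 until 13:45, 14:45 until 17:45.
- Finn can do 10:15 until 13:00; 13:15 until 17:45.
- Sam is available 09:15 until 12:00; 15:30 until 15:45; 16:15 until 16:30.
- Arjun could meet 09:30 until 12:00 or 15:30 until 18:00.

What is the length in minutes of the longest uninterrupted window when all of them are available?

105

Imani ∩ Zubin: 10:00-13:45, 14:45-17:30.
Imani ∩ Zubin ∩ Finn: 10:15-13:00, 13:15-13:45, 14:45-17:30.
Imani ∩ Zubin ∩ Finn ∩ Sam: 10:15-12:00, 15:30-15:45, 16:15-16:30.
Imani ∩ Zubin ∩ Finn ∩ Sam ∩ Arjun: 10:15-12:00, 15:30-15:45, 16:15-16:30.
The longest is 10:15-12:00 at 105 minutes.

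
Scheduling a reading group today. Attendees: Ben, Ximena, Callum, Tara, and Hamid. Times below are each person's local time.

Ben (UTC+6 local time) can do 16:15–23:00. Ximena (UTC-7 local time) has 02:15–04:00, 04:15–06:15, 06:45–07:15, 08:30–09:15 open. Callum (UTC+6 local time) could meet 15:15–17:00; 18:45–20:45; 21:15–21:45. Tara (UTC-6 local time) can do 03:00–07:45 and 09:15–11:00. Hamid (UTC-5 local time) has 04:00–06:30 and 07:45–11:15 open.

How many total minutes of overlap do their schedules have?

Ben in UTC: 10:15-17:00 (subtract 6h to convert from UTC+6).
Ximena in UTC: 09:15-11:00, 11:15-13:15, 13:45-14:15, 15:30-16:15 (add 7h to convert from UTC-7).
Callum in UTC: 09:15-11:00, 12:45-14:45, 15:15-15:45 (subtract 6h to convert from UTC+6).
Tara in UTC: 09:00-13:45, 15:15-17:00 (add 6h to convert from UTC-6).
Hamid in UTC: 09:00-11:30, 12:45-16:15 (add 5h to convert from UTC-5).
Ben ∩ Ximena: 10:15-11:00, 11:15-13:15, 13:45-14:15, 15:30-16:15.
Ben ∩ Ximena ∩ Callum: 10:15-11:00, 12:45-13:15, 13:45-14:15, 15:30-15:45.
Ben ∩ Ximena ∩ Callum ∩ Tara: 10:15-11:00, 12:45-13:15, 15:30-15:45.
Ben ∩ Ximena ∩ Callum ∩ Tara ∩ Hamid: 10:15-11:00, 12:45-13:15, 15:30-15:45.
Summing the common windows: 45 + 30 + 15 = 90 minutes.

90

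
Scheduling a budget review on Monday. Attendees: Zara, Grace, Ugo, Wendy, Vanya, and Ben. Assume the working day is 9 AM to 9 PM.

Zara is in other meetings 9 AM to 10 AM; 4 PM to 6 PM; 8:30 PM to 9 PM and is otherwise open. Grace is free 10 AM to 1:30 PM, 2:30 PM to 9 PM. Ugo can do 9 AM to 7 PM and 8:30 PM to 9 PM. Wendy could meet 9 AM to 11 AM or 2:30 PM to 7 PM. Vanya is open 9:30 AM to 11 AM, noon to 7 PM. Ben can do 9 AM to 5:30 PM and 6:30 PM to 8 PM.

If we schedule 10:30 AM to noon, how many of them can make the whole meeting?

4

Zara free: 10:00-16:00, 18:00-20:30 (invert busy blocks within the working day).
Grace free: 10:00-13:30, 14:30-21:00.
Ugo free: 09:00-19:00, 20:30-21:00.
Wendy free: 09:00-11:00, 14:30-19:00.
Vanya free: 09:30-11:00, 12:00-19:00.
Ben free: 09:00-17:30, 18:30-20:00.
Zara, Grace, Ugo, and Ben can make the full 10:30-12:00 slot — that's 4.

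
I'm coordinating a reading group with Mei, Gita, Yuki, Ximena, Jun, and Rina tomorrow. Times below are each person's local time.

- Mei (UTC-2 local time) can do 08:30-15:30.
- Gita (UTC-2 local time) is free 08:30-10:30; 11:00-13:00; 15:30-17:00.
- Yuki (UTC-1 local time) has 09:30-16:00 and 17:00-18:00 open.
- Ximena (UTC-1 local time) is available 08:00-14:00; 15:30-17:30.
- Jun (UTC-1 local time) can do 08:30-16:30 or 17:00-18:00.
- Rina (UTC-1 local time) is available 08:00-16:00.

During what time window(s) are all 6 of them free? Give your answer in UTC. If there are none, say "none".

10:30-12:30, 13:00-15:00

Mei in UTC: 10:30-17:30 (add 2h to convert from UTC-2).
Gita in UTC: 10:30-12:30, 13:00-15:00, 17:30-19:00 (add 2h to convert from UTC-2).
Yuki in UTC: 10:30-17:00, 18:00-19:00 (add 1h to convert from UTC-1).
Ximena in UTC: 09:00-15:00, 16:30-18:30 (add 1h to convert from UTC-1).
Jun in UTC: 09:30-17:30, 18:00-19:00 (add 1h to convert from UTC-1).
Rina in UTC: 09:00-17:00 (add 1h to convert from UTC-1).
Mei ∩ Gita: 10:30-12:30, 13:00-15:00.
Mei ∩ Gita ∩ Yuki: 10:30-12:30, 13:00-15:00.
Mei ∩ Gita ∩ Yuki ∩ Ximena: 10:30-12:30, 13:00-15:00.
Mei ∩ Gita ∩ Yuki ∩ Ximena ∩ Jun: 10:30-12:30, 13:00-15:00.
Mei ∩ Gita ∩ Yuki ∩ Ximena ∩ Jun ∩ Rina: 10:30-12:30, 13:00-15:00.
So the common availability across everyone is 10:30-12:30, 13:00-15:00.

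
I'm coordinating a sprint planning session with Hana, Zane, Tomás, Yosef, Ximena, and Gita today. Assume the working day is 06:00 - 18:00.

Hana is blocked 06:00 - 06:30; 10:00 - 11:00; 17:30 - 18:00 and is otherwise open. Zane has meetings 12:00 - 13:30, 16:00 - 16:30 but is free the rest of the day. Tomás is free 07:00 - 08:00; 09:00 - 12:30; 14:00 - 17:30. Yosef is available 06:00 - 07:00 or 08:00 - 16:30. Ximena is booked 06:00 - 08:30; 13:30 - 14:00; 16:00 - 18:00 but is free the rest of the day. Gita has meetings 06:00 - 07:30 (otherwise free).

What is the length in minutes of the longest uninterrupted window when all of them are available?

Hana free: 06:30-10:00, 11:00-17:30 (invert busy blocks within the working day).
Zane free: 06:00-12:00, 13:30-16:00, 16:30-18:00 (invert busy blocks within the working day).
Tomás free: 07:00-08:00, 09:00-12:30, 14:00-17:30.
Yosef free: 06:00-07:00, 08:00-16:30.
Ximena free: 08:30-13:30, 14:00-16:00 (invert busy blocks within the working day).
Gita free: 07:30-18:00 (invert busy blocks within the working day).
Hana ∩ Zane: 06:30-10:00, 11:00-12:00, 13:30-16:00, 16:30-17:30.
Hana ∩ Zane ∩ Tomás: 07:00-08:00, 09:00-10:00, 11:00-12:00, 14:00-16:00, 16:30-17:30.
Hana ∩ Zane ∩ Tomás ∩ Yosef: 09:00-10:00, 11:00-12:00, 14:00-16:00.
Hana ∩ Zane ∩ Tomás ∩ Yosef ∩ Ximena: 09:00-10:00, 11:00-12:00, 14:00-16:00.
Hana ∩ Zane ∩ Tomás ∩ Yosef ∩ Ximena ∩ Gita: 09:00-10:00, 11:00-12:00, 14:00-16:00.
The longest is 14:00-16:00 at 120 minutes.

120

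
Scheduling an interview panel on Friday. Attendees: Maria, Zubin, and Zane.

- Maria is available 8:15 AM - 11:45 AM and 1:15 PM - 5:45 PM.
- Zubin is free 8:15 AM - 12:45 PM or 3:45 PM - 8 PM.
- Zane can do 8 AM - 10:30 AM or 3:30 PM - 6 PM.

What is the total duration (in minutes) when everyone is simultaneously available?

Maria ∩ Zubin: 08:15-11:45, 15:45-17:45.
Maria ∩ Zubin ∩ Zane: 08:15-10:30, 15:45-17:45.
Summing the common windows: 135 + 120 = 255 minutes.

255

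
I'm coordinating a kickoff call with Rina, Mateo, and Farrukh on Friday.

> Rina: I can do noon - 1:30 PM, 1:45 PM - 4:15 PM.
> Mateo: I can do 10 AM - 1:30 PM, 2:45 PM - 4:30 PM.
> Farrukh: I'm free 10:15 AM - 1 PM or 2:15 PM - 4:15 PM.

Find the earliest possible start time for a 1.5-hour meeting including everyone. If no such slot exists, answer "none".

Rina ∩ Mateo: 12:00-13:30, 14:45-16:15.
Rina ∩ Mateo ∩ Farrukh: 12:00-13:00, 14:45-16:15.
So the common availability across everyone is 12:00-13:00, 14:45-16:15.
The first common window of at least 90 minutes is 14:45-16:15, so the earliest start is 14:45.

14:45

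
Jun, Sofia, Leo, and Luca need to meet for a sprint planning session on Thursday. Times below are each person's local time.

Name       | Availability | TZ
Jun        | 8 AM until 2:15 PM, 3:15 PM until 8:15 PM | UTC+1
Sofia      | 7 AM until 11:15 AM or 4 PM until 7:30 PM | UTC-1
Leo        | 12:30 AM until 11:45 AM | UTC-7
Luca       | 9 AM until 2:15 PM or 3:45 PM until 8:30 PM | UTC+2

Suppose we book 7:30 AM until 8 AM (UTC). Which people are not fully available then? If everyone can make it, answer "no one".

Sofia

Jun in UTC: 07:00-13:15, 14:15-19:15 (subtract 1h to convert from UTC+1).
Sofia in UTC: 08:00-12:15, 17:00-20:30 (add 1h to convert from UTC-1).
Leo in UTC: 07:30-18:45 (add 7h to convert from UTC-7).
Luca in UTC: 07:00-12:15, 13:45-18:30 (subtract 2h to convert from UTC+2).
Jun: free for 07:30-08:00. Sofia: not fully free for 07:30-08:00. Leo: free for 07:30-08:00. Luca: free for 07:30-08:00.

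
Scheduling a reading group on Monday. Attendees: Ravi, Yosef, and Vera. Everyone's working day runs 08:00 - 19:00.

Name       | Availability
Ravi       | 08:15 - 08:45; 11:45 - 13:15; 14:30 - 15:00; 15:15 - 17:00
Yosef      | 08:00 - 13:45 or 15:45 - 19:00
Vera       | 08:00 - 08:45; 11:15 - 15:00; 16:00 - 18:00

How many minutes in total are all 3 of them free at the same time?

180

Ravi ∩ Yosef: 08:15-08:45, 11:45-13:15, 15:45-17:00.
Ravi ∩ Yosef ∩ Vera: 08:15-08:45, 11:45-13:15, 16:00-17:00.
Summing the common windows: 30 + 90 + 60 = 180 minutes.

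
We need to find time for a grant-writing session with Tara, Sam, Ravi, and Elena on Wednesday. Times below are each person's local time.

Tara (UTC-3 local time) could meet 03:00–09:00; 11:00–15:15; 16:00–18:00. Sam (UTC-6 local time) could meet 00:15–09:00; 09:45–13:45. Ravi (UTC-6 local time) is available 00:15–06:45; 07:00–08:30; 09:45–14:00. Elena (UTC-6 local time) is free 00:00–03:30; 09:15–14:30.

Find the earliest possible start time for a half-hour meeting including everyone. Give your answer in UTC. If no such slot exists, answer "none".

06:15

Tara in UTC: 06:00-12:00, 14:00-18:15, 19:00-21:00 (add 3h to convert from UTC-3).
Sam in UTC: 06:15-15:00, 15:45-19:45 (add 6h to convert from UTC-6).
Ravi in UTC: 06:15-12:45, 13:00-14:30, 15:45-20:00 (add 6h to convert from UTC-6).
Elena in UTC: 06:00-09:30, 15:15-20:30 (add 6h to convert from UTC-6).
Tara ∩ Sam: 06:15-12:00, 14:00-15:00, 15:45-18:15, 19:00-19:45.
Tara ∩ Sam ∩ Ravi: 06:15-12:00, 14:00-14:30, 15:45-18:15, 19:00-19:45.
Tara ∩ Sam ∩ Ravi ∩ Elena: 06:15-09:30, 15:45-18:15, 19:00-19:45.
The first common window of at least 30 minutes is 06:15-09:30, so the earliest start is 06:15.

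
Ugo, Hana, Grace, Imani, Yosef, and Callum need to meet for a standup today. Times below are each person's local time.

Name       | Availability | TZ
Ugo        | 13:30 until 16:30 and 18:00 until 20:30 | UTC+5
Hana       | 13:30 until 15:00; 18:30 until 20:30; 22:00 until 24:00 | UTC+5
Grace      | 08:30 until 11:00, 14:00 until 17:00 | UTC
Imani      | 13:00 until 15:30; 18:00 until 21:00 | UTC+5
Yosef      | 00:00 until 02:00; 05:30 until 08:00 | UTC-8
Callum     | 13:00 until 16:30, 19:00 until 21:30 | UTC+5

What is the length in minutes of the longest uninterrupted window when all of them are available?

90

Ugo in UTC: 08:30-11:30, 13:00-15:30 (subtract 5h to convert from UTC+5).
Hana in UTC: 08:30-10:00, 13:30-15:30, 17:00-19:00 (subtract 5h to convert from UTC+5).
Grace in UTC: 08:30-11:00, 14:00-17:00.
Imani in UTC: 08:00-10:30, 13:00-16:00 (subtract 5h to convert from UTC+5).
Yosef in UTC: 08:00-10:00, 13:30-16:00 (add 8h to convert from UTC-8).
Callum in UTC: 08:00-11:30, 14:00-16:30 (subtract 5h to convert from UTC+5).
Ugo ∩ Hana: 08:30-10:00, 13:30-15:30.
Ugo ∩ Hana ∩ Grace: 08:30-10:00, 14:00-15:30.
Ugo ∩ Hana ∩ Grace ∩ Imani: 08:30-10:00, 14:00-15:30.
Ugo ∩ Hana ∩ Grace ∩ Imani ∩ Yosef: 08:30-10:00, 14:00-15:30.
Ugo ∩ Hana ∩ Grace ∩ Imani ∩ Yosef ∩ Callum: 08:30-10:00, 14:00-15:30.
The longest is 08:30-10:00 at 90 minutes.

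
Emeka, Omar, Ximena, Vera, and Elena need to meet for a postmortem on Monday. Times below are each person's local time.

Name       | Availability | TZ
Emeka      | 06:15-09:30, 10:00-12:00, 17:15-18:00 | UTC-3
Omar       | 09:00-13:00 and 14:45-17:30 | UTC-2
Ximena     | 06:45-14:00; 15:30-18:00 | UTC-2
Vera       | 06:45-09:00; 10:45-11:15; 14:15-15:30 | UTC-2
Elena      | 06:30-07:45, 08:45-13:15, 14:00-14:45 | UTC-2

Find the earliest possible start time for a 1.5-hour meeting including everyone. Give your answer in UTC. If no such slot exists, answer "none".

Emeka in UTC: 09:15-12:30, 13:00-15:00, 20:15-21:00 (add 3h to convert from UTC-3).
Omar in UTC: 11:00-15:00, 16:45-19:30 (add 2h to convert from UTC-2).
Ximena in UTC: 08:45-16:00, 17:30-20:00 (add 2h to convert from UTC-2).
Vera in UTC: 08:45-11:00, 12:45-13:15, 16:15-17:30 (add 2h to convert from UTC-2).
Elena in UTC: 08:30-09:45, 10:45-15:15, 16:00-16:45 (add 2h to convert from UTC-2).
Emeka ∩ Omar: 11:00-12:30, 13:00-15:00.
Emeka ∩ Omar ∩ Ximena: 11:00-12:30, 13:00-15:00.
Emeka ∩ Omar ∩ Ximena ∩ Vera: 13:00-13:15.
Emeka ∩ Omar ∩ Ximena ∩ Vera ∩ Elena: 13:00-13:15.
Those are the intersection windows.
No common window is at least 90 minutes long.

none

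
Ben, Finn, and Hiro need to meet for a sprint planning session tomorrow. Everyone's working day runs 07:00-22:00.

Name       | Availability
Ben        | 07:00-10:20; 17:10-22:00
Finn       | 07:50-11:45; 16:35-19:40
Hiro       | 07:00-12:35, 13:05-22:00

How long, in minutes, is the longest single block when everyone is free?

Ben ∩ Finn: 07:50-10:20, 17:10-19:40.
Ben ∩ Finn ∩ Hiro: 07:50-10:20, 17:10-19:40.
So the common availability across everyone is 07:50-10:20, 17:10-19:40.
The longest is 07:50-10:20 at 150 minutes.

150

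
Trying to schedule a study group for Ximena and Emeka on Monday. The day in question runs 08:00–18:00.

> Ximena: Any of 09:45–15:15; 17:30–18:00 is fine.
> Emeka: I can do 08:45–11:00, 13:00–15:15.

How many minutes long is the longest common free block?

Ximena ∩ Emeka: 09:45-11:00, 13:00-15:15.
Those are the intersection windows.
The longest is 13:00-15:15 at 135 minutes.

135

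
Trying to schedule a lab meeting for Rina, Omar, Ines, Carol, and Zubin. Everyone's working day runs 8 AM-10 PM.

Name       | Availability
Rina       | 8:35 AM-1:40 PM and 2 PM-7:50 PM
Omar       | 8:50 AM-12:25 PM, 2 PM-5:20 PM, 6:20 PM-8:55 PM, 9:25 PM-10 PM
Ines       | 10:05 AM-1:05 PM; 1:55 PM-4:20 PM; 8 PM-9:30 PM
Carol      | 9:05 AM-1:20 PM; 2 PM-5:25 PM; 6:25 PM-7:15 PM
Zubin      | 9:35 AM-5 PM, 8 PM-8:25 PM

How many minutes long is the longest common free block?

140

Rina ∩ Omar: 08:50-12:25, 14:00-17:20, 18:20-19:50.
Rina ∩ Omar ∩ Ines: 10:05-12:25, 14:00-16:20.
Rina ∩ Omar ∩ Ines ∩ Carol: 10:05-12:25, 14:00-16:20.
Rina ∩ Omar ∩ Ines ∩ Carol ∩ Zubin: 10:05-12:25, 14:00-16:20.
So the common availability across everyone is 10:05-12:25, 14:00-16:20.
The longest is 10:05-12:25 at 140 minutes.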